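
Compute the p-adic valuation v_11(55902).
v_11(55902) = 3

v_11(n) is the largest exponent k such that 11^k divides n. Factor out: 55902 = 11^3 · 42. (Sign doesn't affect v_p.) So v_11(55902) = 3.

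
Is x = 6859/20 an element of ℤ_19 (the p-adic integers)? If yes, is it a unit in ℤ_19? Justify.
x ∈ ℤ_19 but not a unit; v_19(x) = 3 > 0

ℤ_19 = {x ∈ ℚ_19 : v_19(x) ≥ 0} and ℤ_19^× = {x ∈ ℤ_19 : v_19(x) = 0}. Here v_19(6859/20) = v_19(num) − v_19(den) = 3; compare against these criteria.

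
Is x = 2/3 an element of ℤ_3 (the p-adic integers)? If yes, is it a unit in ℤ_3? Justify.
x ∉ ℤ_3 (v_3(x) = -1 < 0)

ℤ_3 = {x ∈ ℚ_3 : v_3(x) ≥ 0} and ℤ_3^× = {x ∈ ℤ_3 : v_3(x) = 0}. Here v_3(2/3) = v_3(num) − v_3(den) = -1; compare against these criteria.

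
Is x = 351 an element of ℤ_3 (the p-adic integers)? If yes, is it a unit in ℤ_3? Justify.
x ∈ ℤ_3 but not a unit; v_3(x) = 3 > 0

ℤ_3 = {x ∈ ℚ_3 : v_3(x) ≥ 0} and ℤ_3^× = {x ∈ ℤ_3 : v_3(x) = 0}. Here v_3(351) = v_3(num) − v_3(den) = 3; compare against these criteria.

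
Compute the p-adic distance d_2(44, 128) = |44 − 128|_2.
d_2(44, 128) = 1/4

Step 1 — x − y = 44 − 128 = -84. Step 2 — v_2(-84) = 2 (factor: -84 = −(2^2 · 21); the sign does not affect v_p). Step 3 — |x − y|_2 = 2^{-2} = 1/4.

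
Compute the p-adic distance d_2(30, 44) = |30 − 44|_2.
d_2(30, 44) = 1/2

Step 1 — x − y = 30 − 44 = -14. Step 2 — v_2(-14) = 1 (factor: -14 = −(2^1 · 7); the sign does not affect v_p). Step 3 — |x − y|_2 = 2^{-1} = 1/2.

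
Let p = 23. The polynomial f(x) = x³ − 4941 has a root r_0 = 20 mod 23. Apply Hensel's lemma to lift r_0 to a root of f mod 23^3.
r_2 = 3355 (mod 12167)

Hensel: r_{i+1} = r_i − f(r_i)/f′(r_i) mod 23^{i+2}, where f′(x) = 3x². Iterate:
  r_0 = 20 (mod 23)
  r_1 = 181 (mod 529)
  r_2 = 3355 (mod 12167)
Final: r = 3355 with f(r) ≡ 0 mod 23^3.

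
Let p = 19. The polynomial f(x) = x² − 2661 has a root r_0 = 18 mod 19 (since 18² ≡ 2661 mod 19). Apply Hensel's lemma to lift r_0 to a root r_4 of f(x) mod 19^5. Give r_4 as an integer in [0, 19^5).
r_4 = 2275496 (mod 2476099)

Hensel's recurrence: r_{i+1} = r_i − f(r_i)·(f′(r_i))^{-1} mod 19^{i+2}, with f′(x) = 2x. Iterate:
  r_0 = 18 (mod 19)
  r_1 = 113 (mod 361)
  r_2 = 5167 (mod 6859)
  r_3 = 60039 (mod 130321)
  r_4 = 2275496 (mod 2476099)
Final: r_4 = 2275496, and one checks f(r_4) ≡ 0 mod 19^5.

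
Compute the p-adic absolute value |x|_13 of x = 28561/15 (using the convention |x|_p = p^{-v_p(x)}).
|28561/15|_13 = 1/28561

Step 1 — compute v_13(x) by factoring powers of 13 out of the numerator and denominator: v_13(28561/15) = 4. Step 2 — apply |x|_p = p^{-v_p(x)} = 13^{-4} = 1/28561.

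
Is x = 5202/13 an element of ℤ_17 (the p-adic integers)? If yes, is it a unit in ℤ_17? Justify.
x ∈ ℤ_17 but not a unit; v_17(x) = 2 > 0

ℤ_17 = {x ∈ ℚ_17 : v_17(x) ≥ 0} and ℤ_17^× = {x ∈ ℤ_17 : v_17(x) = 0}. Here v_17(5202/13) = v_17(num) − v_17(den) = 2; compare against these criteria.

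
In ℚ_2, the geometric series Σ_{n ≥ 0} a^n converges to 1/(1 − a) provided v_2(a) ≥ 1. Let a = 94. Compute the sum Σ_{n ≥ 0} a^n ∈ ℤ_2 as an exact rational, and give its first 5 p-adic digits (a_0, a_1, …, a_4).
Σ a^n = 1/(1 − a) = -1/93;  first 5 digits = (1, 1, 0, 1, 0)

v_2(a) = 1 ≥ 1, so the series converges in ℤ_2 to 1/(1 − a) = 1/(1 − 94) = -1/93. Expand this rational in ℤ_2: compute digits iteratively via d_i = x_i mod 2, x_{i+1} = (x_i − d_i)/2. The first 5 digits are (1, 1, 0, 1, 0).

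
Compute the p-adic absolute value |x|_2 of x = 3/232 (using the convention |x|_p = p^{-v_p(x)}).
|3/232|_2 = 8

Step 1 — compute v_2(x) by factoring powers of 2 out of the numerator and denominator: v_2(3/232) = -3. Step 2 — apply |x|_p = p^{-v_p(x)} = 2^{3} = 8.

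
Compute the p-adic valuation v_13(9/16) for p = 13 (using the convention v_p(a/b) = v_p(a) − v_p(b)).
v_13(9/16) = 0

Factor powers of 13 from the numerator and denominator of the reduced fraction: 9 = 13^0 · 9 and 16 = 13^0 · 16. Apply v_p(a/b) = v_p(a) − v_p(b): v_13(9/16) = 0 − 0 = 0.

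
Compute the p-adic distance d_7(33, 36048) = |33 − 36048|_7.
d_7(33, 36048) = 1/2401

Step 1 — x − y = 33 − 36048 = -36015. Step 2 — v_7(-36015) = 4 (factor: -36015 = −(7^4 · 15); the sign does not affect v_p). Step 3 — |x − y|_7 = 7^{-4} = 1/2401.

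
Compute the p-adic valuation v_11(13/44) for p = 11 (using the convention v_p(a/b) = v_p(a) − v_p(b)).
v_11(13/44) = -1

Factor powers of 11 from the numerator and denominator of the reduced fraction: 13 = 11^0 · 13 and 44 = 11^1 · 4. Apply v_p(a/b) = v_p(a) − v_p(b): v_11(13/44) = 0 − 1 = -1.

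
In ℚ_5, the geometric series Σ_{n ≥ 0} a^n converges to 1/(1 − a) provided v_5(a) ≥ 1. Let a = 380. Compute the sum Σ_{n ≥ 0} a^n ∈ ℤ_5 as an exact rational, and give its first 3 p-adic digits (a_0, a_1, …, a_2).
Σ a^n = 1/(1 − a) = -1/379;  first 3 digits = (1, 1, 1)

v_5(a) = 1 ≥ 1, so the series converges in ℤ_5 to 1/(1 − a) = 1/(1 − 380) = -1/379. Expand this rational in ℤ_5: compute digits iteratively via d_i = x_i mod 5, x_{i+1} = (x_i − d_i)/5. The first 3 digits are (1, 1, 1).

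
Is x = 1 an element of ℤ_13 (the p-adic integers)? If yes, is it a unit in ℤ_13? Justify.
x ∈ ℤ_13^× (unit); v_13(x) = 0

ℤ_13 = {x ∈ ℚ_13 : v_13(x) ≥ 0} and ℤ_13^× = {x ∈ ℤ_13 : v_13(x) = 0}. Here v_13(1) = v_13(num) − v_13(den) = 0; compare against these criteria.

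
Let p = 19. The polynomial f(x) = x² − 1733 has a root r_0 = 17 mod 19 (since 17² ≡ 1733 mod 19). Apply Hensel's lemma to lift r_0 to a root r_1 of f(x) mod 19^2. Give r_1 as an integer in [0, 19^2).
r_1 = 17 (mod 361)

Hensel's recurrence: r_{i+1} = r_i − f(r_i)·(f′(r_i))^{-1} mod 19^{i+2}, with f′(x) = 2x. Iterate:
  r_0 = 17 (mod 19)
  r_1 = 17 (mod 361)
Final: r_1 = 17, and one checks f(r_1) ≡ 0 mod 19^2.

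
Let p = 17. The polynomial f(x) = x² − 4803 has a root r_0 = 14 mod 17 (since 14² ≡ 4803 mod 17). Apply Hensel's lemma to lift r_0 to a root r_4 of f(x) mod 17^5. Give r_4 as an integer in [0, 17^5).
r_4 = 239068 (mod 1419857)

Hensel's recurrence: r_{i+1} = r_i − f(r_i)·(f′(r_i))^{-1} mod 17^{i+2}, with f′(x) = 2x. Iterate:
  r_0 = 14 (mod 17)
  r_1 = 65 (mod 289)
  r_2 = 3244 (mod 4913)
  r_3 = 72026 (mod 83521)
  r_4 = 239068 (mod 1419857)
Final: r_4 = 239068, and one checks f(r_4) ≡ 0 mod 17^5.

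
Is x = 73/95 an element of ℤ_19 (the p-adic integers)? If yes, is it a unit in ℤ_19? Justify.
x ∉ ℤ_19 (v_19(x) = -1 < 0)

ℤ_19 = {x ∈ ℚ_19 : v_19(x) ≥ 0} and ℤ_19^× = {x ∈ ℤ_19 : v_19(x) = 0}. Here v_19(73/95) = v_19(num) − v_19(den) = -1; compare against these criteria.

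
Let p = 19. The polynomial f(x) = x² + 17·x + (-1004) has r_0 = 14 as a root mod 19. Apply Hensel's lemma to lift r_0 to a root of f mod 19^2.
r_1 = 147 (mod 361)

Hensel: r_{i+1} = r_i − f(r_i)·(f′(r_i))^{-1} mod 19^{i+2}, f′(x) = 2x + 17. Iterate:
  r_0 = 14 (mod 19)
  r_1 = 147 (mod 361)
Final: r = 147 satisfies f(r) ≡ 0 mod 19^2.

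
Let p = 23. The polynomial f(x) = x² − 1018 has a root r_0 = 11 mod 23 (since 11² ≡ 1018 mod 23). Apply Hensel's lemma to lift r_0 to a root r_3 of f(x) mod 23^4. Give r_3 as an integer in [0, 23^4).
r_3 = 89573 (mod 279841)

Hensel's recurrence: r_{i+1} = r_i − f(r_i)·(f′(r_i))^{-1} mod 23^{i+2}, with f′(x) = 2x. Iterate:
  r_0 = 11 (mod 23)
  r_1 = 172 (mod 529)
  r_2 = 4404 (mod 12167)
  r_3 = 89573 (mod 279841)
Final: r_3 = 89573, and one checks f(r_3) ≡ 0 mod 23^4.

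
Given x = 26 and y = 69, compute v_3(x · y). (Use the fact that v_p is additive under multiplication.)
v_3(1794) = 1

v_p(x) = 0 (factor: 26 = 3^0 · 26); v_p(y) = 1 (factor: 69 = 3^1 · 23). Additivity: v_p(xy) = v_p(x) + v_p(y) = 0 + 1 = 1. (Direct check: xy = 1794 = 3^1 · (598).)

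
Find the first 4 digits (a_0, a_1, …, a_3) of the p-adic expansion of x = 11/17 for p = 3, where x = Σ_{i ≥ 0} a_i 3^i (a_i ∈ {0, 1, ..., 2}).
(a_0, …, a_3) = (1, 2, 0, 1)

v_3(11/17) = 0 (numerator and denominator both coprime to 3), so x ∈ ℤ_3^×. Compute digits iteratively via a_i = x_i mod 3, x_{i+1} = (x_i − a_i)/3, with x_0 = x:
  x_0 = 11/17;  a_0 = 1;  x_1 = (x_0 − 1)/3 = -2/17
  x_1 = -2/17;  a_1 = 2;  x_2 = (x_1 − 2)/3 = -12/17
  x_2 = -12/17;  a_2 = 0;  x_3 = (x_2 − 0)/3 = -4/17
  x_3 = -4/17;  a_3 = 1;  x_4 = (x_3 − 1)/3 = -7/17
Digits: (1, 2, 0, 1).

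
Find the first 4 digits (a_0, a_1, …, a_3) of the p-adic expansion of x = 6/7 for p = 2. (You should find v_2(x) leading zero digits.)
(a_0, …, a_3) = (0, 1, 0, 1)

v_2(6/7) = 1, so a_0 = ... = a_0 = 0. Factor out: x = 2^1 · u with u = 3/7 a unit in ℤ_2. Expand u iteratively via a_{v+i} = u_i mod 2, u_{i+1} = (u_i − a_{v+i})/2:
  u_0 = 3/7;  a_1 = 1;  u_1 = (u_0 − 1)/2 = -2/7
  u_1 = -2/7;  a_2 = 0;  u_2 = (u_1 − 0)/2 = -1/7
  u_2 = -1/7;  a_3 = 1;  u_3 = (u_2 − 1)/2 = -4/7
Digits: (0, 1, 0, 1).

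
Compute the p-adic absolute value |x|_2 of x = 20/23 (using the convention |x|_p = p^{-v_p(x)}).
|20/23|_2 = 1/4

Step 1 — compute v_2(x) by factoring powers of 2 out of the numerator and denominator: v_2(20/23) = 2. Step 2 — apply |x|_p = p^{-v_p(x)} = 2^{-2} = 1/4.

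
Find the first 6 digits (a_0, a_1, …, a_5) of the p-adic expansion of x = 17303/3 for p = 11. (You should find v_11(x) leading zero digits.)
(a_0, …, a_5) = (0, 0, 0, 8, 7, 3)

v_11(17303/3) = 3, so a_0 = ... = a_2 = 0. Factor out: x = 11^3 · u with u = 13/3 a unit in ℤ_11. Expand u iteratively via a_{v+i} = u_i mod 11, u_{i+1} = (u_i − a_{v+i})/11:
  u_0 = 13/3;  a_3 = 8;  u_1 = (u_0 − 8)/11 = -1/3
  u_1 = -1/3;  a_4 = 7;  u_2 = (u_1 − 7)/11 = -2/3
  u_2 = -2/3;  a_5 = 3;  u_3 = (u_2 − 3)/11 = -1/3
Digits: (0, 0, 0, 8, 7, 3).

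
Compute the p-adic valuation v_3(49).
v_3(49) = 0

v_3(n) is the largest exponent k such that 3^k divides n. Factor out: 49 = 3^0 · 49. (Sign doesn't affect v_p.) So v_3(49) = 0.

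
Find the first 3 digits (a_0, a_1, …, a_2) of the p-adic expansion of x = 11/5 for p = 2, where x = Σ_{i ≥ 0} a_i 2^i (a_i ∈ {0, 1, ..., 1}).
(a_0, …, a_2) = (1, 1, 1)

v_2(11/5) = 0 (numerator and denominator both coprime to 2), so x ∈ ℤ_2^×. Compute digits iteratively via a_i = x_i mod 2, x_{i+1} = (x_i − a_i)/2, with x_0 = x:
  x_0 = 11/5;  a_0 = 1;  x_1 = (x_0 − 1)/2 = 3/5
  x_1 = 3/5;  a_1 = 1;  x_2 = (x_1 − 1)/2 = -1/5
  x_2 = -1/5;  a_2 = 1;  x_3 = (x_2 − 1)/2 = -3/5
Digits: (1, 1, 1).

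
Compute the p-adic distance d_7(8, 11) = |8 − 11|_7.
d_7(8, 11) = 1

Step 1 — x − y = 8 − 11 = -3. Step 2 — v_7(-3) = 0 (factor: -3 = −(7^0 · 3); the sign does not affect v_p). Step 3 — |x − y|_7 = 7^{0} = 1.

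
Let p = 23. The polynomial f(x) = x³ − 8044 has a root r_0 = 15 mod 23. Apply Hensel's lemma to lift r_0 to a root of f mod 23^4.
r_3 = 156323 (mod 279841)

Hensel: r_{i+1} = r_i − f(r_i)/f′(r_i) mod 23^{i+2}, where f′(x) = 3x². Iterate:
  r_0 = 15 (mod 23)
  r_1 = 268 (mod 529)
  r_2 = 10319 (mod 12167)
  r_3 = 156323 (mod 279841)
Final: r = 156323 with f(r) ≡ 0 mod 23^4.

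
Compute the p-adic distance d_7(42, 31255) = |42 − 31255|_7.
d_7(42, 31255) = 1/2401

Step 1 — x − y = 42 − 31255 = -31213. Step 2 — v_7(-31213) = 4 (factor: -31213 = −(7^4 · 13); the sign does not affect v_p). Step 3 — |x − y|_7 = 7^{-4} = 1/2401.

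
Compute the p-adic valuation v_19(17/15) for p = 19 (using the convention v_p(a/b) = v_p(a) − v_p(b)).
v_19(17/15) = 0

Factor powers of 19 from the numerator and denominator of the reduced fraction: 17 = 19^0 · 17 and 15 = 19^0 · 15. Apply v_p(a/b) = v_p(a) − v_p(b): v_19(17/15) = 0 − 0 = 0.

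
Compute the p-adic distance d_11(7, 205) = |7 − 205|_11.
d_11(7, 205) = 1/11

Step 1 — x − y = 7 − 205 = -198. Step 2 — v_11(-198) = 1 (factor: -198 = −(11^1 · 18); the sign does not affect v_p). Step 3 — |x − y|_11 = 11^{-1} = 1/11.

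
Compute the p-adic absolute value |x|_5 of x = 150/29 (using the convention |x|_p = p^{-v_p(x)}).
|150/29|_5 = 1/25

Step 1 — compute v_5(x) by factoring powers of 5 out of the numerator and denominator: v_5(150/29) = 2. Step 2 — apply |x|_p = p^{-v_p(x)} = 5^{-2} = 1/25.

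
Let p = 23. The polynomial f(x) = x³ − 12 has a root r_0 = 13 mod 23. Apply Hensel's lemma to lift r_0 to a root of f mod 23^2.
r_1 = 473 (mod 529)

Hensel: r_{i+1} = r_i − f(r_i)/f′(r_i) mod 23^{i+2}, where f′(x) = 3x². Iterate:
  r_0 = 13 (mod 23)
  r_1 = 473 (mod 529)
Final: r = 473 with f(r) ≡ 0 mod 23^2.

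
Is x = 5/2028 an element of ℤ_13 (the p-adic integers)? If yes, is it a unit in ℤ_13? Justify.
x ∉ ℤ_13 (v_13(x) = -2 < 0)

ℤ_13 = {x ∈ ℚ_13 : v_13(x) ≥ 0} and ℤ_13^× = {x ∈ ℤ_13 : v_13(x) = 0}. Here v_13(5/2028) = v_13(num) − v_13(den) = -2; compare against these criteria.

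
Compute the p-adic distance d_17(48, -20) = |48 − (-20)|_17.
d_17(48, -20) = 1/17

Step 1 — x − y = 48 − (-20) = 68. Step 2 — v_17(68) = 1 (factor: 68 = (17^1 · 4); the sign does not affect v_p). Step 3 — |x − y|_17 = 17^{-1} = 1/17.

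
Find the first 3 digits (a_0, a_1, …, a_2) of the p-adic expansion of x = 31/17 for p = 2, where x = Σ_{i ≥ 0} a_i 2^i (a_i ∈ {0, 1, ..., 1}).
(a_0, …, a_2) = (1, 1, 1)

v_2(31/17) = 0 (numerator and denominator both coprime to 2), so x ∈ ℤ_2^×. Compute digits iteratively via a_i = x_i mod 2, x_{i+1} = (x_i − a_i)/2, with x_0 = x:
  x_0 = 31/17;  a_0 = 1;  x_1 = (x_0 − 1)/2 = 7/17
  x_1 = 7/17;  a_1 = 1;  x_2 = (x_1 − 1)/2 = -5/17
  x_2 = -5/17;  a_2 = 1;  x_3 = (x_2 − 1)/2 = -11/17
Digits: (1, 1, 1).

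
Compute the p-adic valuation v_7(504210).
v_7(504210) = 5

v_7(n) is the largest exponent k such that 7^k divides n. Factor out: 504210 = 7^5 · 30. (Sign doesn't affect v_p.) So v_7(504210) = 5.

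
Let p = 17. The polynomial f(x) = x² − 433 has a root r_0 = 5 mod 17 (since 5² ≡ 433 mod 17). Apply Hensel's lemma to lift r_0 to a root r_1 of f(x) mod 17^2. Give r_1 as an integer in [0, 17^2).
r_1 = 277 (mod 289)

Hensel's recurrence: r_{i+1} = r_i − f(r_i)·(f′(r_i))^{-1} mod 17^{i+2}, with f′(x) = 2x. Iterate:
  r_0 = 5 (mod 17)
  r_1 = 277 (mod 289)
Final: r_1 = 277, and one checks f(r_1) ≡ 0 mod 17^2.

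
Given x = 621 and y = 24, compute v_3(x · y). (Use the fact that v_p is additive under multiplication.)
v_3(14904) = 4

v_p(x) = 3 (factor: 621 = 3^3 · 23); v_p(y) = 1 (factor: 24 = 3^1 · 8). Additivity: v_p(xy) = v_p(x) + v_p(y) = 3 + 1 = 4. (Direct check: xy = 14904 = 3^4 · (184).)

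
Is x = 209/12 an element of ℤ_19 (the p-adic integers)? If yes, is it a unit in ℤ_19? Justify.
x ∈ ℤ_19 but not a unit; v_19(x) = 1 > 0

ℤ_19 = {x ∈ ℚ_19 : v_19(x) ≥ 0} and ℤ_19^× = {x ∈ ℤ_19 : v_19(x) = 0}. Here v_19(209/12) = v_19(num) − v_19(den) = 1; compare against these criteria.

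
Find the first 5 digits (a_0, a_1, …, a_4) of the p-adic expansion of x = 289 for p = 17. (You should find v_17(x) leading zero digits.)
(a_0, …, a_4) = (0, 0, 1, 0, 0)

v_17(289) = 2, so a_0 = ... = a_1 = 0. Factor out: x = 17^2 · u with u = 1 a unit in ℤ_17. Expand u iteratively via a_{v+i} = u_i mod 17, u_{i+1} = (u_i − a_{v+i})/17:
  u_0 = 1;  a_2 = 1;  u_1 = (u_0 − 1)/17 = 0
  u_1 = 0;  a_3 = 0;  u_2 = (u_1 − 0)/17 = 0
  u_2 = 0;  a_4 = 0;  u_3 = (u_2 − 0)/17 = 0
Digits: (0, 0, 1, 0, 0).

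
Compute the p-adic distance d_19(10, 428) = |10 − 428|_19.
d_19(10, 428) = 1/19

Step 1 — x − y = 10 − 428 = -418. Step 2 — v_19(-418) = 1 (factor: -418 = −(19^1 · 22); the sign does not affect v_p). Step 3 — |x − y|_19 = 19^{-1} = 1/19.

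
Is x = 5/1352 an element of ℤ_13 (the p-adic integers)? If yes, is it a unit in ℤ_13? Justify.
x ∉ ℤ_13 (v_13(x) = -2 < 0)

ℤ_13 = {x ∈ ℚ_13 : v_13(x) ≥ 0} and ℤ_13^× = {x ∈ ℤ_13 : v_13(x) = 0}. Here v_13(5/1352) = v_13(num) − v_13(den) = -2; compare against these criteria.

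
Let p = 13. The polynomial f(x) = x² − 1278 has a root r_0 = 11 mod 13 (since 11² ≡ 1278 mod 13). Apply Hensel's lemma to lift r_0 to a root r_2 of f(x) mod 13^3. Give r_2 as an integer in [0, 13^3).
r_2 = 1285 (mod 2197)

Hensel's recurrence: r_{i+1} = r_i − f(r_i)·(f′(r_i))^{-1} mod 13^{i+2}, with f′(x) = 2x. Iterate:
  r_0 = 11 (mod 13)
  r_1 = 102 (mod 169)
  r_2 = 1285 (mod 2197)
Final: r_2 = 1285, and one checks f(r_2) ≡ 0 mod 13^3.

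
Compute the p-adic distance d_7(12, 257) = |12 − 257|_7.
d_7(12, 257) = 1/49

Step 1 — x − y = 12 − 257 = -245. Step 2 — v_7(-245) = 2 (factor: -245 = −(7^2 · 5); the sign does not affect v_p). Step 3 — |x − y|_7 = 7^{-2} = 1/49.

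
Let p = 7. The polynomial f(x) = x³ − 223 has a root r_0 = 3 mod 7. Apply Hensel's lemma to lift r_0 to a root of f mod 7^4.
r_3 = 1522 (mod 2401)

Hensel: r_{i+1} = r_i − f(r_i)/f′(r_i) mod 7^{i+2}, where f′(x) = 3x². Iterate:
  r_0 = 3 (mod 7)
  r_1 = 3 (mod 49)
  r_2 = 150 (mod 343)
  r_3 = 1522 (mod 2401)
Final: r = 1522 with f(r) ≡ 0 mod 7^4.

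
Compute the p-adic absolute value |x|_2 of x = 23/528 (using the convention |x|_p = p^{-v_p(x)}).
|23/528|_2 = 16

Step 1 — compute v_2(x) by factoring powers of 2 out of the numerator and denominator: v_2(23/528) = -4. Step 2 — apply |x|_p = p^{-v_p(x)} = 2^{4} = 16.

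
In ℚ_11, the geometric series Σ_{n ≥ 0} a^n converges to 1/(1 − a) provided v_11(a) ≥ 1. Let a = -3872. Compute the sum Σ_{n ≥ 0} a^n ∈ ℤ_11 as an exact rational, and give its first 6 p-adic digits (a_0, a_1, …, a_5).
Σ a^n = 1/(1 − a) = 1/3873;  first 6 digits = (1, 0, 1, 8, 0, 5)

v_11(a) = 2 ≥ 1, so the series converges in ℤ_11 to 1/(1 − a) = 1/(1 − (-3872)) = 1/3873. Expand this rational in ℤ_11: compute digits iteratively via d_i = x_i mod 11, x_{i+1} = (x_i − d_i)/11. The first 6 digits are (1, 0, 1, 8, 0, 5).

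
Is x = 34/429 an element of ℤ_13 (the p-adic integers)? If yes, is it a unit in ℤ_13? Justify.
x ∉ ℤ_13 (v_13(x) = -1 < 0)

ℤ_13 = {x ∈ ℚ_13 : v_13(x) ≥ 0} and ℤ_13^× = {x ∈ ℤ_13 : v_13(x) = 0}. Here v_13(34/429) = v_13(num) − v_13(den) = -1; compare against these criteria.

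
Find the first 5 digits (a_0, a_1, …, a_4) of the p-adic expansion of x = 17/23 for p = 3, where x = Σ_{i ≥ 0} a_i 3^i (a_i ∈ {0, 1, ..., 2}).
(a_0, …, a_4) = (1, 2, 1, 1, 0)

v_3(17/23) = 0 (numerator and denominator both coprime to 3), so x ∈ ℤ_3^×. Compute digits iteratively via a_i = x_i mod 3, x_{i+1} = (x_i − a_i)/3, with x_0 = x:
  x_0 = 17/23;  a_0 = 1;  x_1 = (x_0 − 1)/3 = -2/23
  x_1 = -2/23;  a_1 = 2;  x_2 = (x_1 − 2)/3 = -16/23
  x_2 = -16/23;  a_2 = 1;  x_3 = (x_2 − 1)/3 = -13/23
  x_3 = -13/23;  a_3 = 1;  x_4 = (x_3 − 1)/3 = -12/23
  x_4 = -12/23;  a_4 = 0;  x_5 = (x_4 − 0)/3 = -4/23
Digits: (1, 2, 1, 1, 0).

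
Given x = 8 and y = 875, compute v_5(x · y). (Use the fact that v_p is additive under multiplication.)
v_5(7000) = 3

v_p(x) = 0 (factor: 8 = 5^0 · 8); v_p(y) = 3 (factor: 875 = 5^3 · 7). Additivity: v_p(xy) = v_p(x) + v_p(y) = 0 + 3 = 3. (Direct check: xy = 7000 = 5^3 · (56).)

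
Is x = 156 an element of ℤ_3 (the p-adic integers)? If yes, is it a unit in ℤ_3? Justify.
x ∈ ℤ_3 but not a unit; v_3(x) = 1 > 0

ℤ_3 = {x ∈ ℚ_3 : v_3(x) ≥ 0} and ℤ_3^× = {x ∈ ℤ_3 : v_3(x) = 0}. Here v_3(156) = v_3(num) − v_3(den) = 1; compare against these criteria.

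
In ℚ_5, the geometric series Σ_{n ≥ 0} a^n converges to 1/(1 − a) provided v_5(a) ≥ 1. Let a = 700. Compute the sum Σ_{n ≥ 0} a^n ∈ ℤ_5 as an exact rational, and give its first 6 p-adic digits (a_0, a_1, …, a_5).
Σ a^n = 1/(1 − a) = -1/699;  first 6 digits = (1, 0, 3, 0, 0, 2)

v_5(a) = 2 ≥ 1, so the series converges in ℤ_5 to 1/(1 − a) = 1/(1 − 700) = -1/699. Expand this rational in ℤ_5: compute digits iteratively via d_i = x_i mod 5, x_{i+1} = (x_i − d_i)/5. The first 6 digits are (1, 0, 3, 0, 0, 2).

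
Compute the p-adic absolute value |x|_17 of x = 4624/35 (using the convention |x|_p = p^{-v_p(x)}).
|4624/35|_17 = 1/289

Step 1 — compute v_17(x) by factoring powers of 17 out of the numerator and denominator: v_17(4624/35) = 2. Step 2 — apply |x|_p = p^{-v_p(x)} = 17^{-2} = 1/289.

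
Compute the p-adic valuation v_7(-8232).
v_7(-8232) = 3

v_7(n) is the largest exponent k such that 7^k divides n. Factor out: -8232 = -7^3 · 24. (Sign doesn't affect v_p.) So v_7(-8232) = 3.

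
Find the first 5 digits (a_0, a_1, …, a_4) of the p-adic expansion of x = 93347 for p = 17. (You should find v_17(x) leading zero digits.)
(a_0, …, a_4) = (0, 0, 0, 2, 1)

v_17(93347) = 3, so a_0 = ... = a_2 = 0. Factor out: x = 17^3 · u with u = 19 a unit in ℤ_17. Expand u iteratively via a_{v+i} = u_i mod 17, u_{i+1} = (u_i − a_{v+i})/17:
  u_0 = 19;  a_3 = 2;  u_1 = (u_0 − 2)/17 = 1
  u_1 = 1;  a_4 = 1;  u_2 = (u_1 − 1)/17 = 0
Digits: (0, 0, 0, 2, 1).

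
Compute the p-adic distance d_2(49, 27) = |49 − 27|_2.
d_2(49, 27) = 1/2

Step 1 — x − y = 49 − 27 = 22. Step 2 — v_2(22) = 1 (factor: 22 = (2^1 · 11); the sign does not affect v_p). Step 3 — |x − y|_2 = 2^{-1} = 1/2.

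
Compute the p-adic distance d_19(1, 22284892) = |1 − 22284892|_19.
d_19(1, 22284892) = 1/2476099

Step 1 — x − y = 1 − 22284892 = -22284891. Step 2 — v_19(-22284891) = 5 (factor: -22284891 = −(19^5 · 9); the sign does not affect v_p). Step 3 — |x − y|_19 = 19^{-5} = 1/2476099.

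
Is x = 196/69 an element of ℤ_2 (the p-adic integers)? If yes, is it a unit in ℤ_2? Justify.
x ∈ ℤ_2 but not a unit; v_2(x) = 2 > 0

ℤ_2 = {x ∈ ℚ_2 : v_2(x) ≥ 0} and ℤ_2^× = {x ∈ ℤ_2 : v_2(x) = 0}. Here v_2(196/69) = v_2(num) − v_2(den) = 2; compare against these criteria.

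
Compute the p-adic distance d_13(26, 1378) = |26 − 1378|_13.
d_13(26, 1378) = 1/169

Step 1 — x − y = 26 − 1378 = -1352. Step 2 — v_13(-1352) = 2 (factor: -1352 = −(13^2 · 8); the sign does not affect v_p). Step 3 — |x − y|_13 = 13^{-2} = 1/169.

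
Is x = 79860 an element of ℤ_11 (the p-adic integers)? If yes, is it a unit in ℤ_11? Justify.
x ∈ ℤ_11 but not a unit; v_11(x) = 3 > 0

ℤ_11 = {x ∈ ℚ_11 : v_11(x) ≥ 0} and ℤ_11^× = {x ∈ ℤ_11 : v_11(x) = 0}. Here v_11(79860) = v_11(num) − v_11(den) = 3; compare against these criteria.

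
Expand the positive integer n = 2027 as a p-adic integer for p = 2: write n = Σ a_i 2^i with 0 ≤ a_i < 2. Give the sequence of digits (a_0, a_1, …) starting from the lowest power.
(a_0, a_1, …) = (1, 1, 0, 1, 0, 1, 1, 1, 1, 1, 1)

Repeated division by 2 gives the digits low-to-high: 2027 = 1 + 1·2^1 + 1·2^3 + 1·2^5 + 1·2^6 + 1·2^7 + 1·2^8 + 1·2^9 + 1·2^10. Digit sequence: (1, 1, 0, 1, 0, 1, 1, 1, 1, 1, 1).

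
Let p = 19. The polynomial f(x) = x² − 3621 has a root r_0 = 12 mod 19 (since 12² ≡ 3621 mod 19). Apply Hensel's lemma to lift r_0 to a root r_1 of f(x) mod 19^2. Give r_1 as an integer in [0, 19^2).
r_1 = 202 (mod 361)

Hensel's recurrence: r_{i+1} = r_i − f(r_i)·(f′(r_i))^{-1} mod 19^{i+2}, with f′(x) = 2x. Iterate:
  r_0 = 12 (mod 19)
  r_1 = 202 (mod 361)
Final: r_1 = 202, and one checks f(r_1) ≡ 0 mod 19^2.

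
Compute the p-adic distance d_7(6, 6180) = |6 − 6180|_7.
d_7(6, 6180) = 1/343

Step 1 — x − y = 6 − 6180 = -6174. Step 2 — v_7(-6174) = 3 (factor: -6174 = −(7^3 · 18); the sign does not affect v_p). Step 3 — |x − y|_7 = 7^{-3} = 1/343.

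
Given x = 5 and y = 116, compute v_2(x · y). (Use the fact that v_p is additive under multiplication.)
v_2(580) = 2

v_p(x) = 0 (factor: 5 = 2^0 · 5); v_p(y) = 2 (factor: 116 = 2^2 · 29). Additivity: v_p(xy) = v_p(x) + v_p(y) = 0 + 2 = 2. (Direct check: xy = 580 = 2^2 · (145).)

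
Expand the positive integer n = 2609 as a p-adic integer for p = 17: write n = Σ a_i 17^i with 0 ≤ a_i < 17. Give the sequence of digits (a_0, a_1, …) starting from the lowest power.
(a_0, a_1, …) = (8, 0, 9)

Repeated division by 17 gives the digits low-to-high: 2609 = 8 + 9·17^2. Digit sequence: (8, 0, 9).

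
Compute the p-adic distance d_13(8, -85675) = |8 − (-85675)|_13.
d_13(8, -85675) = 1/28561

Step 1 — x − y = 8 − (-85675) = 85683. Step 2 — v_13(85683) = 4 (factor: 85683 = (13^4 · 3); the sign does not affect v_p). Step 3 — |x − y|_13 = 13^{-4} = 1/28561.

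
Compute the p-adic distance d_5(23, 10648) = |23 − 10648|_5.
d_5(23, 10648) = 1/625

Step 1 — x − y = 23 − 10648 = -10625. Step 2 — v_5(-10625) = 4 (factor: -10625 = −(5^4 · 17); the sign does not affect v_p). Step 3 — |x − y|_5 = 5^{-4} = 1/625.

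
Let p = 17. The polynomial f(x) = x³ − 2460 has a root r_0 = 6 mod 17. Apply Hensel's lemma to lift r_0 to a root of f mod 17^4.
r_3 = 60781 (mod 83521)

Hensel: r_{i+1} = r_i − f(r_i)/f′(r_i) mod 17^{i+2}, where f′(x) = 3x². Iterate:
  r_0 = 6 (mod 17)
  r_1 = 91 (mod 289)
  r_2 = 1825 (mod 4913)
  r_3 = 60781 (mod 83521)
Final: r = 60781 with f(r) ≡ 0 mod 17^4.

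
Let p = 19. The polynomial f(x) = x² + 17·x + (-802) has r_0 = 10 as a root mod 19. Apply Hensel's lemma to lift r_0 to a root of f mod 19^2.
r_1 = 200 (mod 361)

Hensel: r_{i+1} = r_i − f(r_i)·(f′(r_i))^{-1} mod 19^{i+2}, f′(x) = 2x + 17. Iterate:
  r_0 = 10 (mod 19)
  r_1 = 200 (mod 361)
Final: r = 200 satisfies f(r) ≡ 0 mod 19^2.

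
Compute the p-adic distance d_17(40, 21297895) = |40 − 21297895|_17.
d_17(40, 21297895) = 1/1419857

Step 1 — x − y = 40 − 21297895 = -21297855. Step 2 — v_17(-21297855) = 5 (factor: -21297855 = −(17^5 · 15); the sign does not affect v_p). Step 3 — |x − y|_17 = 17^{-5} = 1/1419857.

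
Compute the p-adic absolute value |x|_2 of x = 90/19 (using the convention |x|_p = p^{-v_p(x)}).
|90/19|_2 = 1/2

Step 1 — compute v_2(x) by factoring powers of 2 out of the numerator and denominator: v_2(90/19) = 1. Step 2 — apply |x|_p = p^{-v_p(x)} = 2^{-1} = 1/2.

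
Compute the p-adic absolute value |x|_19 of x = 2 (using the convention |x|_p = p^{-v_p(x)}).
|2|_19 = 1

Step 1 — compute v_19(x) by factoring powers of 19 out of the numerator and denominator: v_19(2) = 0. Step 2 — apply |x|_p = p^{-v_p(x)} = 19^{0} = 1.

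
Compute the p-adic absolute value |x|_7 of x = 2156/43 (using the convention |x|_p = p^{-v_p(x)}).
|2156/43|_7 = 1/49

Step 1 — compute v_7(x) by factoring powers of 7 out of the numerator and denominator: v_7(2156/43) = 2. Step 2 — apply |x|_p = p^{-v_p(x)} = 7^{-2} = 1/49.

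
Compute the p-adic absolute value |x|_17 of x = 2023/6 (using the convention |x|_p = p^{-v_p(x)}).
|2023/6|_17 = 1/289

Step 1 — compute v_17(x) by factoring powers of 17 out of the numerator and denominator: v_17(2023/6) = 2. Step 2 — apply |x|_p = p^{-v_p(x)} = 17^{-2} = 1/289.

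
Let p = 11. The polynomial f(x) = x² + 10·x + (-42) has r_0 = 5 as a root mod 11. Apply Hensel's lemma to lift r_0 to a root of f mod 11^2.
r_1 = 82 (mod 121)

Hensel: r_{i+1} = r_i − f(r_i)·(f′(r_i))^{-1} mod 11^{i+2}, f′(x) = 2x + 10. Iterate:
  r_0 = 5 (mod 11)
  r_1 = 82 (mod 121)
Final: r = 82 satisfies f(r) ≡ 0 mod 11^2.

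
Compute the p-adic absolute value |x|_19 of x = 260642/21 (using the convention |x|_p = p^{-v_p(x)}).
|260642/21|_19 = 1/130321

Step 1 — compute v_19(x) by factoring powers of 19 out of the numerator and denominator: v_19(260642/21) = 4. Step 2 — apply |x|_p = p^{-v_p(x)} = 19^{-4} = 1/130321.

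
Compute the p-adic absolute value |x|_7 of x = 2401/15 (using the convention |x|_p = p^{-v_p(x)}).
|2401/15|_7 = 1/2401

Step 1 — compute v_7(x) by factoring powers of 7 out of the numerator and denominator: v_7(2401/15) = 4. Step 2 — apply |x|_p = p^{-v_p(x)} = 7^{-4} = 1/2401.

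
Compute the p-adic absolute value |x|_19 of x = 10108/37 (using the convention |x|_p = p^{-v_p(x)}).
|10108/37|_19 = 1/361

Step 1 — compute v_19(x) by factoring powers of 19 out of the numerator and denominator: v_19(10108/37) = 2. Step 2 — apply |x|_p = p^{-v_p(x)} = 19^{-2} = 1/361.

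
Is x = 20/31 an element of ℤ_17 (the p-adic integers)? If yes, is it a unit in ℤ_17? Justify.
x ∈ ℤ_17^× (unit); v_17(x) = 0

ℤ_17 = {x ∈ ℚ_17 : v_17(x) ≥ 0} and ℤ_17^× = {x ∈ ℤ_17 : v_17(x) = 0}. Here v_17(20/31) = v_17(num) − v_17(den) = 0; compare against these criteria.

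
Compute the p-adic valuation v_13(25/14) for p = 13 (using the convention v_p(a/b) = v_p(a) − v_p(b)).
v_13(25/14) = 0

Factor powers of 13 from the numerator and denominator of the reduced fraction: 25 = 13^0 · 25 and 14 = 13^0 · 14. Apply v_p(a/b) = v_p(a) − v_p(b): v_13(25/14) = 0 − 0 = 0.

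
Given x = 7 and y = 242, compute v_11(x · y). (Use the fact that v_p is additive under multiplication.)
v_11(1694) = 2

v_p(x) = 0 (factor: 7 = 11^0 · 7); v_p(y) = 2 (factor: 242 = 11^2 · 2). Additivity: v_p(xy) = v_p(x) + v_p(y) = 0 + 2 = 2. (Direct check: xy = 1694 = 11^2 · (14).)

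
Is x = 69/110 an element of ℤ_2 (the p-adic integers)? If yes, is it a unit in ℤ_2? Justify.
x ∉ ℤ_2 (v_2(x) = -1 < 0)

ℤ_2 = {x ∈ ℚ_2 : v_2(x) ≥ 0} and ℤ_2^× = {x ∈ ℤ_2 : v_2(x) = 0}. Here v_2(69/110) = v_2(num) − v_2(den) = -1; compare against these criteria.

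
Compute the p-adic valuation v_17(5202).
v_17(5202) = 2

v_17(n) is the largest exponent k such that 17^k divides n. Factor out: 5202 = 17^2 · 18. (Sign doesn't affect v_p.) So v_17(5202) = 2.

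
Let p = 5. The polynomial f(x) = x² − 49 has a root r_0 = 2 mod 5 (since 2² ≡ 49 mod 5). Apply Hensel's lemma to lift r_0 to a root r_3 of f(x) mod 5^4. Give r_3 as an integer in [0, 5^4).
r_3 = 7 (mod 625)

Hensel's recurrence: r_{i+1} = r_i − f(r_i)·(f′(r_i))^{-1} mod 5^{i+2}, with f′(x) = 2x. Iterate:
  r_0 = 2 (mod 5)
  r_1 = 7 (mod 25)
  r_2 = 7 (mod 125)
  r_3 = 7 (mod 625)
Final: r_3 = 7, and one checks f(r_3) ≡ 0 mod 5^4.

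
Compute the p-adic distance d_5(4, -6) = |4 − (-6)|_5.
d_5(4, -6) = 1/5

Step 1 — x − y = 4 − (-6) = 10. Step 2 — v_5(10) = 1 (factor: 10 = (5^1 · 2); the sign does not affect v_p). Step 3 — |x − y|_5 = 5^{-1} = 1/5.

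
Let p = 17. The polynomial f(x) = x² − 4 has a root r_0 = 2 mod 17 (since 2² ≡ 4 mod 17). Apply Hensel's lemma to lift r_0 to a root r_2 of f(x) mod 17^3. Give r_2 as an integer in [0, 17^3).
r_2 = 2 (mod 4913)

Hensel's recurrence: r_{i+1} = r_i − f(r_i)·(f′(r_i))^{-1} mod 17^{i+2}, with f′(x) = 2x. Iterate:
  r_0 = 2 (mod 17)
  r_1 = 2 (mod 289)
  r_2 = 2 (mod 4913)
Final: r_2 = 2, and one checks f(r_2) ≡ 0 mod 17^3.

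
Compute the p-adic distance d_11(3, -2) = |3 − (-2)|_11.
d_11(3, -2) = 1

Step 1 — x − y = 3 − (-2) = 5. Step 2 — v_11(5) = 0 (factor: 5 = (11^0 · 5); the sign does not affect v_p). Step 3 — |x − y|_11 = 11^{0} = 1.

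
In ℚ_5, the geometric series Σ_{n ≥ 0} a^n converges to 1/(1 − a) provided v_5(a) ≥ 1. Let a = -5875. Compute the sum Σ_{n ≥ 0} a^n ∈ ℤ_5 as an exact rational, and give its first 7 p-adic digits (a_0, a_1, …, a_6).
Σ a^n = 1/(1 − a) = 1/5876;  first 7 digits = (1, 0, 0, 3, 0, 3, 3)

v_5(a) = 3 ≥ 1, so the series converges in ℤ_5 to 1/(1 − a) = 1/(1 − (-5875)) = 1/5876. Expand this rational in ℤ_5: compute digits iteratively via d_i = x_i mod 5, x_{i+1} = (x_i − d_i)/5. The first 7 digits are (1, 0, 0, 3, 0, 3, 3).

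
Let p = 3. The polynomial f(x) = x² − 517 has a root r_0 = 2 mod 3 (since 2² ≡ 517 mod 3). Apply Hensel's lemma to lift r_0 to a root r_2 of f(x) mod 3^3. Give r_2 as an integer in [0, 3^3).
r_2 = 2 (mod 27)

Hensel's recurrence: r_{i+1} = r_i − f(r_i)·(f′(r_i))^{-1} mod 3^{i+2}, with f′(x) = 2x. Iterate:
  r_0 = 2 (mod 3)
  r_1 = 2 (mod 9)
  r_2 = 2 (mod 27)
Final: r_2 = 2, and one checks f(r_2) ≡ 0 mod 3^3.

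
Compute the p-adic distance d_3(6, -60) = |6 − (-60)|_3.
d_3(6, -60) = 1/3

Step 1 — x − y = 6 − (-60) = 66. Step 2 — v_3(66) = 1 (factor: 66 = (3^1 · 22); the sign does not affect v_p). Step 3 — |x − y|_3 = 3^{-1} = 1/3.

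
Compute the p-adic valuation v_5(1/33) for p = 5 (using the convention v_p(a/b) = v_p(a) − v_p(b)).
v_5(1/33) = 0

Factor powers of 5 from the numerator and denominator of the reduced fraction: 1 = 5^0 · 1 and 33 = 5^0 · 33. Apply v_p(a/b) = v_p(a) − v_p(b): v_5(1/33) = 0 − 0 = 0.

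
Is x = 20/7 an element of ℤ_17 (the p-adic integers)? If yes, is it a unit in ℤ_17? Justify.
x ∈ ℤ_17^× (unit); v_17(x) = 0

ℤ_17 = {x ∈ ℚ_17 : v_17(x) ≥ 0} and ℤ_17^× = {x ∈ ℤ_17 : v_17(x) = 0}. Here v_17(20/7) = v_17(num) − v_17(den) = 0; compare against these criteria.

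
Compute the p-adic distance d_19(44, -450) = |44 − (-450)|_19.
d_19(44, -450) = 1/19

Step 1 — x − y = 44 − (-450) = 494. Step 2 — v_19(494) = 1 (factor: 494 = (19^1 · 26); the sign does not affect v_p). Step 3 — |x − y|_19 = 19^{-1} = 1/19.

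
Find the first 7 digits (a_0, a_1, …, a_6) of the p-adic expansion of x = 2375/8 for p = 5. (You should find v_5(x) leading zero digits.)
(a_0, …, a_6) = (0, 0, 0, 3, 3, 0, 3)

v_5(2375/8) = 3, so a_0 = ... = a_2 = 0. Factor out: x = 5^3 · u with u = 19/8 a unit in ℤ_5. Expand u iteratively via a_{v+i} = u_i mod 5, u_{i+1} = (u_i − a_{v+i})/5:
  u_0 = 19/8;  a_3 = 3;  u_1 = (u_0 − 3)/5 = -1/8
  u_1 = -1/8;  a_4 = 3;  u_2 = (u_1 − 3)/5 = -5/8
  u_2 = -5/8;  a_5 = 0;  u_3 = (u_2 − 0)/5 = -1/8
  u_3 = -1/8;  a_6 = 3;  u_4 = (u_3 − 3)/5 = -5/8
Digits: (0, 0, 0, 3, 3, 0, 3).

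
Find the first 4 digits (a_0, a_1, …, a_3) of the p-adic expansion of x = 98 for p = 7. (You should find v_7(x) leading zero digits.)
(a_0, …, a_3) = (0, 0, 2, 0)

v_7(98) = 2, so a_0 = ... = a_1 = 0. Factor out: x = 7^2 · u with u = 2 a unit in ℤ_7. Expand u iteratively via a_{v+i} = u_i mod 7, u_{i+1} = (u_i − a_{v+i})/7:
  u_0 = 2;  a_2 = 2;  u_1 = (u_0 − 2)/7 = 0
  u_1 = 0;  a_3 = 0;  u_2 = (u_1 − 0)/7 = 0
Digits: (0, 0, 2, 0).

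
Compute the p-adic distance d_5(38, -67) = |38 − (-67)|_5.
d_5(38, -67) = 1/5

Step 1 — x − y = 38 − (-67) = 105. Step 2 — v_5(105) = 1 (factor: 105 = (5^1 · 21); the sign does not affect v_p). Step 3 — |x − y|_5 = 5^{-1} = 1/5.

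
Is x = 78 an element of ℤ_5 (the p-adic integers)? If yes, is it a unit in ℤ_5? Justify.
x ∈ ℤ_5^× (unit); v_5(x) = 0

ℤ_5 = {x ∈ ℚ_5 : v_5(x) ≥ 0} and ℤ_5^× = {x ∈ ℤ_5 : v_5(x) = 0}. Here v_5(78) = v_5(num) − v_5(den) = 0; compare against these criteria.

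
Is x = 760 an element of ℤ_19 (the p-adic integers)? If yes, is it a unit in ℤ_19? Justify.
x ∈ ℤ_19 but not a unit; v_19(x) = 1 > 0

ℤ_19 = {x ∈ ℚ_19 : v_19(x) ≥ 0} and ℤ_19^× = {x ∈ ℤ_19 : v_19(x) = 0}. Here v_19(760) = v_19(num) − v_19(den) = 1; compare against these criteria.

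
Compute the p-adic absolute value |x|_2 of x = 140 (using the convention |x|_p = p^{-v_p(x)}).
|140|_2 = 1/4

Step 1 — compute v_2(x) by factoring powers of 2 out of the numerator and denominator: v_2(140) = 2. Step 2 — apply |x|_p = p^{-v_p(x)} = 2^{-2} = 1/4.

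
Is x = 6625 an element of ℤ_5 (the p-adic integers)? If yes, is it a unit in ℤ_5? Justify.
x ∈ ℤ_5 but not a unit; v_5(x) = 3 > 0

ℤ_5 = {x ∈ ℚ_5 : v_5(x) ≥ 0} and ℤ_5^× = {x ∈ ℤ_5 : v_5(x) = 0}. Here v_5(6625) = v_5(num) − v_5(den) = 3; compare against these criteria.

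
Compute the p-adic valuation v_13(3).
v_13(3) = 0

v_13(n) is the largest exponent k such that 13^k divides n. Factor out: 3 = 13^0 · 3. (Sign doesn't affect v_p.) So v_13(3) = 0.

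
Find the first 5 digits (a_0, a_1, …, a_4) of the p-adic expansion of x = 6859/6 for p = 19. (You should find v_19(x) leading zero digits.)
(a_0, …, a_4) = (0, 0, 0, 16, 15)

v_19(6859/6) = 3, so a_0 = ... = a_2 = 0. Factor out: x = 19^3 · u with u = 1/6 a unit in ℤ_19. Expand u iteratively via a_{v+i} = u_i mod 19, u_{i+1} = (u_i − a_{v+i})/19:
  u_0 = 1/6;  a_3 = 16;  u_1 = (u_0 − 16)/19 = -5/6
  u_1 = -5/6;  a_4 = 15;  u_2 = (u_1 − 15)/19 = -5/6
Digits: (0, 0, 0, 16, 15).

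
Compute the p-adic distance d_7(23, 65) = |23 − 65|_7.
d_7(23, 65) = 1/7

Step 1 — x − y = 23 − 65 = -42. Step 2 — v_7(-42) = 1 (factor: -42 = −(7^1 · 6); the sign does not affect v_p). Step 3 — |x − y|_7 = 7^{-1} = 1/7.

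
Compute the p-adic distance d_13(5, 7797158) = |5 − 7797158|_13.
d_13(5, 7797158) = 1/371293

Step 1 — x − y = 5 − 7797158 = -7797153. Step 2 — v_13(-7797153) = 5 (factor: -7797153 = −(13^5 · 21); the sign does not affect v_p). Step 3 — |x − y|_13 = 13^{-5} = 1/371293.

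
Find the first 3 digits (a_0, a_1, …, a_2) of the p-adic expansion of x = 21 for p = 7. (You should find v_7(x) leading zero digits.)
(a_0, …, a_2) = (0, 3, 0)

v_7(21) = 1, so a_0 = ... = a_0 = 0. Factor out: x = 7^1 · u with u = 3 a unit in ℤ_7. Expand u iteratively via a_{v+i} = u_i mod 7, u_{i+1} = (u_i − a_{v+i})/7:
  u_0 = 3;  a_1 = 3;  u_1 = (u_0 − 3)/7 = 0
  u_1 = 0;  a_2 = 0;  u_2 = (u_1 − 0)/7 = 0
Digits: (0, 3, 0).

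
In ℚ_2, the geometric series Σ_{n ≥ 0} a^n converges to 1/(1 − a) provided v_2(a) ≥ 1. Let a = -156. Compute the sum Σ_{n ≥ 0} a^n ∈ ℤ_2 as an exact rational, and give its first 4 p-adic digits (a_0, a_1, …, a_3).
Σ a^n = 1/(1 − a) = 1/157;  first 4 digits = (1, 0, 1, 0)

v_2(a) = 2 ≥ 1, so the series converges in ℤ_2 to 1/(1 − a) = 1/(1 − (-156)) = 1/157. Expand this rational in ℤ_2: compute digits iteratively via d_i = x_i mod 2, x_{i+1} = (x_i − d_i)/2. The first 4 digits are (1, 0, 1, 0).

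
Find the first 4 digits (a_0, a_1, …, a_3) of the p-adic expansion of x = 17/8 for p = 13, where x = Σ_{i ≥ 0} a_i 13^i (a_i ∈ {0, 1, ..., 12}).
(a_0, …, a_3) = (7, 11, 4, 11)

v_13(17/8) = 0 (numerator and denominator both coprime to 13), so x ∈ ℤ_13^×. Compute digits iteratively via a_i = x_i mod 13, x_{i+1} = (x_i − a_i)/13, with x_0 = x:
  x_0 = 17/8;  a_0 = 7;  x_1 = (x_0 − 7)/13 = -3/8
  x_1 = -3/8;  a_1 = 11;  x_2 = (x_1 − 11)/13 = -7/8
  x_2 = -7/8;  a_2 = 4;  x_3 = (x_2 − 4)/13 = -3/8
  x_3 = -3/8;  a_3 = 11;  x_4 = (x_3 − 11)/13 = -7/8
Digits: (7, 11, 4, 11).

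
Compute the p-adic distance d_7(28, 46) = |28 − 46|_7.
d_7(28, 46) = 1

Step 1 — x − y = 28 − 46 = -18. Step 2 — v_7(-18) = 0 (factor: -18 = −(7^0 · 18); the sign does not affect v_p). Step 3 — |x − y|_7 = 7^{0} = 1.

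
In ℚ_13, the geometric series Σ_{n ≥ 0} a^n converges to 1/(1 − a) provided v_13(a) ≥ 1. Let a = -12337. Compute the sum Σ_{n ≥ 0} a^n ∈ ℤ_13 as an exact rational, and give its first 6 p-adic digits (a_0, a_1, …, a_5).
Σ a^n = 1/(1 − a) = 1/12338;  first 6 digits = (1, 0, 5, 7, 11, 6)

v_13(a) = 2 ≥ 1, so the series converges in ℤ_13 to 1/(1 − a) = 1/(1 − (-12337)) = 1/12338. Expand this rational in ℤ_13: compute digits iteratively via d_i = x_i mod 13, x_{i+1} = (x_i − d_i)/13. The first 6 digits are (1, 0, 5, 7, 11, 6).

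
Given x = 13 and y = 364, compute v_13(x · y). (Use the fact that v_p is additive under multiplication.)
v_13(4732) = 2

v_p(x) = 1 (factor: 13 = 13^1 · 1); v_p(y) = 1 (factor: 364 = 13^1 · 28). Additivity: v_p(xy) = v_p(x) + v_p(y) = 1 + 1 = 2. (Direct check: xy = 4732 = 13^2 · (28).)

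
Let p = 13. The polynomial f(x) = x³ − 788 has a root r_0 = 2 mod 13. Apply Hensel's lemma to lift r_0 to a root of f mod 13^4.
r_3 = 10038 (mod 28561)

Hensel: r_{i+1} = r_i − f(r_i)/f′(r_i) mod 13^{i+2}, where f′(x) = 3x². Iterate:
  r_0 = 2 (mod 13)
  r_1 = 67 (mod 169)
  r_2 = 1250 (mod 2197)
  r_3 = 10038 (mod 28561)
Final: r = 10038 with f(r) ≡ 0 mod 13^4.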